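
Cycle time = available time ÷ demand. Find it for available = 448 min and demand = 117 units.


Cycle time = available time / demand
= 448 / 117
= 3.83 min/unit


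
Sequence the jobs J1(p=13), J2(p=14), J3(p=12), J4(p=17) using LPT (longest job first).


LPT: sort by longest processing time first
  J4: p=17
  J2: p=14
  J1: p=13
  J3: p=12
Order: J4 → J2 → J1 → J3


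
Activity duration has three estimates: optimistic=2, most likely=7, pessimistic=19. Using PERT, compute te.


te = (o + 4m + p) / 6
= (2 + 4×7 + 19) / 6
= (2 + 28 + 19) / 6
= 49 / 6
= 8.17


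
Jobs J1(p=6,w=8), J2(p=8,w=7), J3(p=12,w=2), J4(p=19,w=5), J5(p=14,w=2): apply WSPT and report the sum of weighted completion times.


WSPT order (by p/w): J1 → J2 → J4 → J3 → J5
  J1: C=6, w·C=8×6=48
  J2: C=14, w·C=7×14=98
  J4: C=33, w·C=5×33=165
  J3: C=45, w·C=2×45=90
  J5: C=59, w·C=2×59=118
Σ w·C = 519
= 519


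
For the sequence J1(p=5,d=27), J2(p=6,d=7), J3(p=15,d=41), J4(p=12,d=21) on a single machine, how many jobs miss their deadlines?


Completion vs due date:
  J1: C=5, d=27 → on time
  J2: C=11, d=7 → TARDY
  J3: C=26, d=41 → on time
  J4: C=38, d=21 → TARDY
Tardy jobs: J2, J4
Count = 2


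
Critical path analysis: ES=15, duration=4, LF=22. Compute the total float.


EF = ES + duration = 15 + 4 = 19
LS = LF - duration = 22 - 4 = 18
Total Float = LF - EF = 22 - 19
(or LS - ES = 18 - 15)
= 3


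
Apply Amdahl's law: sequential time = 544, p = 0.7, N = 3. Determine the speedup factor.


Amdahl's law: T_p = T × ((1-p) + p/N)
= 544 × ((1-0.7) + 0.7/3)
= 544 × (0.30 + 0.2333)
= 544 × 0.5333
= 290.13
Speedup = 544/290.13
= 1.88×


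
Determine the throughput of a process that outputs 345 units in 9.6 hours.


Throughput = units / time
= 345 / 9.6
= 35.9 units/hour


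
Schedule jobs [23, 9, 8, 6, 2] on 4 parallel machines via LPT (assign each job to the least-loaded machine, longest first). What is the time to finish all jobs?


Jobs (LPT sorted): [23, 9, 8, 6, 2]
Machines: 4
  J=23 → Machine 1 (load: 0+23=23)
  J=9 → Machine 2 (load: 0+9=9)
  J=8 → Machine 3 (load: 0+8=8)
  J=6 → Machine 4 (load: 0+6=6)
  J=2 → Machine 4 (load: 6+2=8)
Machine loads: [23, 9, 8, 8]
Makespan = max = 23 time units


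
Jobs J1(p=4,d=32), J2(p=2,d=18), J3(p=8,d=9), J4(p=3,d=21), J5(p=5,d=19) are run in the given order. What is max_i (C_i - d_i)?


Lateness per job (L = C - d):
  J1: C=4, d=32, L=-28
  J2: C=6, d=18, L=-12
  J3: C=14, d=9, L=5
  J4: C=17, d=21, L=-4
  J5: C=22, d=19, L=3
Lmax = max(-28, -12, 5, -4, 3)
= 5


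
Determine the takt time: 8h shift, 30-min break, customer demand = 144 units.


Available = 8×60 - 30 = 450 min
Takt time = 450 / 144
= 3.12 min/unit


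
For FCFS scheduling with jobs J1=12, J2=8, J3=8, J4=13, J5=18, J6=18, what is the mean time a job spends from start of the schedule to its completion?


Completion times:
  J1: completes at 12
  J2: completes at 20
  J3: completes at 28
  J4: completes at 41
  J5: completes at 59
  J6: completes at 77
Sum = 237
Average = 237/6
= 39.50


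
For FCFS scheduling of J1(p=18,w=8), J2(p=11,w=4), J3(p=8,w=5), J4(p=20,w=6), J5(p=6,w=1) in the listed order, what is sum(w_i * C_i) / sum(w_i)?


Completion times:
  J1: C=18, w×C=8×18=144
  J2: C=29, w×C=4×29=116
  J3: C=37, w×C=5×37=185
  J4: C=57, w×C=6×57=342
  J5: C=63, w×C=1×63=63
Sum w×C = 850
Sum w = 24
Weighted avg = 850/24
= 35.42


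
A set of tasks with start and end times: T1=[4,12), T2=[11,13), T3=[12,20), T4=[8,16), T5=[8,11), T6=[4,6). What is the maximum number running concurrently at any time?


Check each time point for overlaps:
  t=8: 3 tasks active (T1, T4, T5)
Max concurrent = 3


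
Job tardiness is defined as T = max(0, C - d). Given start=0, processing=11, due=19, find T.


Completion = start + processing = 0 + 11 = 11
Tardiness = max(0, C - d) = max(0, 11 - 19)
= max(0, -8)
= 0


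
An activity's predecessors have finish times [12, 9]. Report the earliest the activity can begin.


ES = max of all predecessor completion times
Predecessors: [12, 9]
ES = max(12, 9)
= 12


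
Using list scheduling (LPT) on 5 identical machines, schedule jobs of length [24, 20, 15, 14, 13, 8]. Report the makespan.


Jobs (LPT sorted): [24, 20, 15, 14, 13, 8]
Machines: 5
  J=24 → Machine 1 (load: 0+24=24)
  J=20 → Machine 2 (load: 0+20=20)
  J=15 → Machine 3 (load: 0+15=15)
  J=14 → Machine 4 (load: 0+14=14)
  J=13 → Machine 5 (load: 0+13=13)
  J=8 → Machine 5 (load: 13+8=21)
Machine loads: [24, 20, 15, 14, 21]
Makespan = max = 24 time units


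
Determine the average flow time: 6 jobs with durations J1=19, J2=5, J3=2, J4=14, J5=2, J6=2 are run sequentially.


Completion times:
  J1: completes at 19
  J2: completes at 24
  J3: completes at 26
  J4: completes at 40
  J5: completes at 42
  J6: completes at 44
Sum = 195
Average = 195/6
= 32.50


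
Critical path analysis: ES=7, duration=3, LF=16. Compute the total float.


EF = ES + duration = 7 + 3 = 10
LS = LF - duration = 16 - 3 = 13
Total Float = LF - EF = 16 - 10
(or LS - ES = 13 - 7)
= 6


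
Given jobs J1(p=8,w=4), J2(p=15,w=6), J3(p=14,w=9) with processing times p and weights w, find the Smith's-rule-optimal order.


WSPT (Smith's rule): sort by p/w ascending
  J3: p/w = 14/9 = 1.556
  J1: p/w = 8/4 = 2.000
  J2: p/w = 15/6 = 2.500
Order: J3 → J1 → J2


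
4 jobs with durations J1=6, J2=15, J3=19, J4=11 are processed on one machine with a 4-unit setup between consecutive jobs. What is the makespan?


Makespan = Σ processing + (n-1) × setup
= (6 + 15 + 19 + 11) + (4-1)×4
= 51 + 12
= 63 time units


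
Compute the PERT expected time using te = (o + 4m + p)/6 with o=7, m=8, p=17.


te = (o + 4m + p) / 6
= (7 + 4×8 + 17) / 6
= (7 + 32 + 17) / 6
= 56 / 6
= 9.33


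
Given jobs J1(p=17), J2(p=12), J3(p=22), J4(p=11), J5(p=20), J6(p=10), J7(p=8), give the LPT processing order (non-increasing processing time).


LPT: sort by longest processing time first
  J3: p=22
  J5: p=20
  J1: p=17
  J2: p=12
  J4: p=11
  J6: p=10
  J7: p=8
Order: J3 → J5 → J1 → J2 → J4 → J6 → J7


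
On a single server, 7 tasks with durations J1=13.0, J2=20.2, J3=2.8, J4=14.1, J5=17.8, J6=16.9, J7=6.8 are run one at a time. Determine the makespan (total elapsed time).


Sequential makespan: sum all processing times
= 13.0 + 20.2 + 2.8 + 14.1 + 17.8 + 16.9 + 6.8
= 91.6 time units


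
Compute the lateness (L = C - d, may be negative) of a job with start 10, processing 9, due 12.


Completion = 10 + 9 = 19
Lateness = C - d = 19 - 12
= 7


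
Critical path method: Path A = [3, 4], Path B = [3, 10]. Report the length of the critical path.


Path A: 3 + 4 = 7
Path B: 3 + 10 = 13
Critical path = longest = max(7, 13)
= 13 (Path B)


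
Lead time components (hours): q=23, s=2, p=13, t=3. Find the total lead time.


Lead time = queue + setup + processing + transit
= 23 + 2 + 13 + 3
= 41 hours


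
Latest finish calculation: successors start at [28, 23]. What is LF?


LF = min of all successor start times
Successors start at: [28, 23]
LF = min(28, 23)
= 23


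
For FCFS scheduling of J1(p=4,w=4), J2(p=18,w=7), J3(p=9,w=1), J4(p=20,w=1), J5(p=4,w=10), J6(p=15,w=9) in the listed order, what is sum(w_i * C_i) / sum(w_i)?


Completion times:
  J1: C=4, w×C=4×4=16
  J2: C=22, w×C=7×22=154
  J3: C=31, w×C=1×31=31
  J4: C=51, w×C=1×51=51
  J5: C=55, w×C=10×55=550
  J6: C=70, w×C=9×70=630
Sum w×C = 1432
Sum w = 32
Weighted avg = 1432/32
= 44.75


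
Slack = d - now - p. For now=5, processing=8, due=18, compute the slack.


Slack = due - current_time - processing
= 18 - 5 - 8
= 5


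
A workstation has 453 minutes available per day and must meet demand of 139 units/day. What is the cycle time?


Cycle time = available time / demand
= 453 / 139
= 3.26 min/unit


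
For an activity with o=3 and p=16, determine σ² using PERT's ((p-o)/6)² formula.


σ² = ((p - o) / 6)² = (p - o)² / 36
= (16 - 3)² / 36
= 13² / 36
= 169 / 36
= 4.6944


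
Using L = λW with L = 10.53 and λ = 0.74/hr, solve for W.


Little's law: L = λW → W = L / λ
= 10.53 / 0.74
= 14.23 hours


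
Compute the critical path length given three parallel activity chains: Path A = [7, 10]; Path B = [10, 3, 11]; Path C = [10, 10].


Path A: 7 + 10 = 17
Path B: 10 + 3 + 11 = 24
Path C: 10 + 10 = 20
Critical path = longest = max(17, 24, 20)
= 24 (Path B)


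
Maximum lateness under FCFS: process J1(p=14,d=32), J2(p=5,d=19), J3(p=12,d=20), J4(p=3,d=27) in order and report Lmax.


Lateness per job (L = C - d):
  J1: C=14, d=32, L=-18
  J2: C=19, d=19, L=0
  J3: C=31, d=20, L=11
  J4: C=34, d=27, L=7
Lmax = max(-18, 0, 11, 7)
= 11


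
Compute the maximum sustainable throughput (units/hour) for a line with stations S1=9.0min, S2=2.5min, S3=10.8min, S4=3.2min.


Bottleneck = longest station time
Station times: [9.0, 2.5, 10.8, 3.2]
Max = 10.8 min
Rate = 60 / 10.8
= 5.56 units/hour (bottleneck: 10.8min)


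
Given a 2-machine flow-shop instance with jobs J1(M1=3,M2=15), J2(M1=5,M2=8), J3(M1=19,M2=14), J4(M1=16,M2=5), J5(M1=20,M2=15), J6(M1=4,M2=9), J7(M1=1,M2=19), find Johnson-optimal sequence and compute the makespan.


Johnson's rule:
Group 1 (M1≤M2, sort by M1): ['J7', 'J1', 'J6', 'J2']
Group 2 (M1>M2, sort desc M2): ['J5', 'J3', 'J4']
Sequence: J7 → J1 → J6 → J2 → J5 → J3 → J4
Makespan calculation:
  J7: M1 done=1, M2 done=20
  J1: M1 done=4, M2 done=35
  J6: M1 done=8, M2 done=44
  J2: M1 done=13, M2 done=52
  J5: M1 done=33, M2 done=67
  J3: M1 done=52, M2 done=81
  J4: M1 done=68, M2 done=86
= Sequence: J7 → J1 → J6 → J2 → J5 → J3 → J4, Makespan: 86


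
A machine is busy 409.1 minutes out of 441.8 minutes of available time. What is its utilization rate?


Utilization = busy / total × 100
= 409.1 / 441.8 × 100
= 92.6%


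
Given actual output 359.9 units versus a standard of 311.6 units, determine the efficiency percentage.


Efficiency = (actual / standard) × 100
= (359.9 / 311.6) × 100
= 115.5%


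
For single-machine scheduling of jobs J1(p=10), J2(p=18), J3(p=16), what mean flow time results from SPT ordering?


SPT order: J1 → J3 → J2
Completion times:
  J1: C=10
  J3: C=26
  J2: C=44
Sum = 80, n = 3
Mean flow = 80/3
= 26.67


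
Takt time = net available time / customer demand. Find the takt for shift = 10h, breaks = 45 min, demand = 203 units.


Available = 10×60 - 45 = 555 min
Takt time = 555 / 203
= 2.73 min/unit


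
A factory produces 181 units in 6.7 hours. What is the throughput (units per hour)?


Throughput = units / time
= 181 / 6.7
= 27.0 units/hour


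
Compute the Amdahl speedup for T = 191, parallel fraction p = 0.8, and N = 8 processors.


Amdahl's law: T_p = T × ((1-p) + p/N)
= 191 × ((1-0.8) + 0.8/8)
= 191 × (0.20 + 0.1000)
= 191 × 0.3000
= 57.30
Speedup = 191/57.30
= 3.33×


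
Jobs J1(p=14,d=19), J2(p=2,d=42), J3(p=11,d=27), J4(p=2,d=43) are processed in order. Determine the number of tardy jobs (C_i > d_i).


Completion vs due date:
  J1: C=14, d=19 → on time
  J2: C=16, d=42 → on time
  J3: C=27, d=27 → on time
  J4: C=29, d=43 → on time
Tardy jobs: none
Count = 0


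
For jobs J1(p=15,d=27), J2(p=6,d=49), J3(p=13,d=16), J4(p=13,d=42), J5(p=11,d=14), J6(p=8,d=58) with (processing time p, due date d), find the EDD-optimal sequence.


EDD: sort by earliest due date
  J5: d=14, p=11
  J3: d=16, p=13
  J1: d=27, p=15
  J4: d=42, p=13
  J2: d=49, p=6
  J6: d=58, p=8
Order: J5 → J3 → J1 → J4 → J2 → J6


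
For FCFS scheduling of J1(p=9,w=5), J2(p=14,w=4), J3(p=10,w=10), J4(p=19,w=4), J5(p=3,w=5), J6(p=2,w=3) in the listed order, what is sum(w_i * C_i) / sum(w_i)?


Completion times:
  J1: C=9, w×C=5×9=45
  J2: C=23, w×C=4×23=92
  J3: C=33, w×C=10×33=330
  J4: C=52, w×C=4×52=208
  J5: C=55, w×C=5×55=275
  J6: C=57, w×C=3×57=171
Sum w×C = 1121
Sum w = 31
Weighted avg = 1121/31
= 36.16


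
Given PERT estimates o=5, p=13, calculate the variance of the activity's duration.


σ² = ((p - o) / 6)² = (p - o)² / 36
= (13 - 5)² / 36
= 8² / 36
= 64 / 36
= 1.7778


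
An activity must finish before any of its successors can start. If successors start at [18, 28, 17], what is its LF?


LF = min of all successor start times
Successors start at: [18, 28, 17]
LF = min(18, 28, 17)
= 17


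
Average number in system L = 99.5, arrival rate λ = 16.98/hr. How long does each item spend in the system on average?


Little's law: L = λW → W = L / λ
= 99.5 / 16.98
= 5.86 hours


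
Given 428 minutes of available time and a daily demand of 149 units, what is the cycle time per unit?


Cycle time = available time / demand
= 428 / 149
= 2.87 min/unit


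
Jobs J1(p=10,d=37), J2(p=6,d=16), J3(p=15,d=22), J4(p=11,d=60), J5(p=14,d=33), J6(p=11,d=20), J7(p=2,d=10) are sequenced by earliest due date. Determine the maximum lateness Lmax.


EDD order: J7 → J2 → J6 → J3 → J5 → J1 → J4
Completion and lateness:
  J7: C=2, d=10, L=2-10=-8
  J2: C=8, d=16, L=8-16=-8
  J6: C=19, d=20, L=19-20=-1
  J3: C=34, d=22, L=34-22=12
  J5: C=48, d=33, L=48-33=15
  J1: C=58, d=37, L=58-37=21
  J4: C=69, d=60, L=69-60=9
Lmax = max(-8, -8, -1, 12, 15, 21, 9)
= 21


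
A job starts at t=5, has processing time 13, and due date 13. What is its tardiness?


Completion = start + processing = 5 + 13 = 18
Tardiness = max(0, C - d) = max(0, 18 - 13)
= max(0, 5)
= 5


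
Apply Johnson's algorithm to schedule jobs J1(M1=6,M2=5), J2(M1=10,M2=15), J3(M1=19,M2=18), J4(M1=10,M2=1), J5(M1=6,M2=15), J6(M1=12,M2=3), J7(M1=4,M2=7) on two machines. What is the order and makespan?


Johnson's rule:
Group 1 (M1≤M2, sort by M1): ['J7', 'J5', 'J2']
Group 2 (M1>M2, sort desc M2): ['J3', 'J1', 'J6', 'J4']
Sequence: J7 → J5 → J2 → J3 → J1 → J6 → J4
Makespan calculation:
  J7: M1 done=4, M2 done=11
  J5: M1 done=10, M2 done=26
  J2: M1 done=20, M2 done=41
  J3: M1 done=39, M2 done=59
  J1: M1 done=45, M2 done=64
  J6: M1 done=57, M2 done=67
  J4: M1 done=67, M2 done=68
= Sequence: J7 → J5 → J2 → J3 → J1 → J6 → J4, Makespan: 68


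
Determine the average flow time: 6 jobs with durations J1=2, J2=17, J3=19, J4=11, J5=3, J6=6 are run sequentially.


Completion times:
  J1: completes at 2
  J2: completes at 19
  J3: completes at 38
  J4: completes at 49
  J5: completes at 52
  J6: completes at 58
Sum = 218
Average = 218/6
= 36.33


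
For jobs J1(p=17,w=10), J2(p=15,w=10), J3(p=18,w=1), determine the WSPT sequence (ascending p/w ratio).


WSPT (Smith's rule): sort by p/w ascending
  J2: p/w = 15/10 = 1.500
  J1: p/w = 17/10 = 1.700
  J3: p/w = 18/1 = 18.000
Order: J2 → J1 → J3


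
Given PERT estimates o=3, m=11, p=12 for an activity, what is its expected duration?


te = (o + 4m + p) / 6
= (3 + 4×11 + 12) / 6
= (3 + 44 + 12) / 6
= 59 / 6
= 9.83


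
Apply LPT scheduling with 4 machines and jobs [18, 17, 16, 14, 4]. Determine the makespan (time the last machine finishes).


Jobs (LPT sorted): [18, 17, 16, 14, 4]
Machines: 4
  J=18 → Machine 1 (load: 0+18=18)
  J=17 → Machine 2 (load: 0+17=17)
  J=16 → Machine 3 (load: 0+16=16)
  J=14 → Machine 4 (load: 0+14=14)
  J=4 → Machine 4 (load: 14+4=18)
Machine loads: [18, 17, 16, 18]
Makespan = max = 18 time units


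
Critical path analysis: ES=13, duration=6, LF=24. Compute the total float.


EF = ES + duration = 13 + 6 = 19
LS = LF - duration = 24 - 6 = 18
Total Float = LF - EF = 24 - 19
(or LS - ES = 18 - 13)
= 5


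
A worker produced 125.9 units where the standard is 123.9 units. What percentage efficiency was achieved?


Efficiency = (actual / standard) × 100
= (125.9 / 123.9) × 100
= 101.6%


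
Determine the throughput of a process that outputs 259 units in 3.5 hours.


Throughput = units / time
= 259 / 3.5
= 74.0 units/hour


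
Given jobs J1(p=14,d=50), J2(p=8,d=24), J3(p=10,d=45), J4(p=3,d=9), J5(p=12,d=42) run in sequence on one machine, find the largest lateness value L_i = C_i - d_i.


Lateness per job (L = C - d):
  J1: C=14, d=50, L=-36
  J2: C=22, d=24, L=-2
  J3: C=32, d=45, L=-13
  J4: C=35, d=9, L=26
  J5: C=47, d=42, L=5
Lmax = max(-36, -2, -13, 26, 5)
= 26


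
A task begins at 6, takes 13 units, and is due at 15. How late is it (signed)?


Completion = 6 + 13 = 19
Lateness = C - d = 19 - 15
= 4


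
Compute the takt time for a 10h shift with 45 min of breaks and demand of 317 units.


Available = 10×60 - 45 = 555 min
Takt time = 555 / 317
= 1.75 min/unit


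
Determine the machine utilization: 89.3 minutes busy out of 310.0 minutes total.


Utilization = busy / total × 100
= 89.3 / 310.0 × 100
= 28.8%


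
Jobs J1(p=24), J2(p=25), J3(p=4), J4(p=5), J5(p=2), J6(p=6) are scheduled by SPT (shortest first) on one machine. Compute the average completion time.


SPT order: J5 → J3 → J4 → J6 → J1 → J2
Completion times:
  J5: C=2
  J3: C=6
  J4: C=11
  J6: C=17
  J1: C=41
  J2: C=66
Sum = 143, n = 6
Mean flow = 143/6
= 23.83


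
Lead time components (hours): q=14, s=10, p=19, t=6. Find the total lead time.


Lead time = queue + setup + processing + transit
= 14 + 10 + 19 + 6
= 49 hours


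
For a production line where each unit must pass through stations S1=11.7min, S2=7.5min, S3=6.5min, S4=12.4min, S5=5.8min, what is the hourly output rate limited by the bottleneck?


Bottleneck = longest station time
Station times: [11.7, 7.5, 6.5, 12.4, 5.8]
Max = 12.4 min
Rate = 60 / 12.4
= 4.84 units/hour (bottleneck: 12.4min)


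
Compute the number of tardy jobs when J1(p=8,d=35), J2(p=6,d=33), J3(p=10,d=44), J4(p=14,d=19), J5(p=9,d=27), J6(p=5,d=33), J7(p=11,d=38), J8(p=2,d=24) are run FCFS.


Completion vs due date:
  J1: C=8, d=35 → on time
  J2: C=14, d=33 → on time
  J3: C=24, d=44 → on time
  J4: C=38, d=19 → TARDY
  J5: C=47, d=27 → TARDY
  J6: C=52, d=33 → TARDY
  J7: C=63, d=38 → TARDY
  J8: C=65, d=24 → TARDY
Tardy jobs: J4, J5, J6, J7, J8
Count = 5


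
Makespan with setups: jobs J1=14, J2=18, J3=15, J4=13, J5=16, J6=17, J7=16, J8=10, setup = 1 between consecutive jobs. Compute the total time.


Makespan = Σ processing + (n-1) × setup
= (14 + 18 + 15 + 13 + 16 + 17 + 16 + 10) + (8-1)×1
= 119 + 7
= 126 time units


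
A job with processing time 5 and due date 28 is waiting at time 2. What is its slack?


Slack = due - current_time - processing
= 28 - 2 - 5
= 21


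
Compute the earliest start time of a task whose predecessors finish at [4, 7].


ES = max of all predecessor completion times
Predecessors: [4, 7]
ES = max(4, 7)
= 7


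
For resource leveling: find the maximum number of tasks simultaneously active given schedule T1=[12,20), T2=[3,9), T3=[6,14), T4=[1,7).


Check each time point for overlaps:
  t=6: 3 tasks active (T2, T3, T4)
Max concurrent = 3


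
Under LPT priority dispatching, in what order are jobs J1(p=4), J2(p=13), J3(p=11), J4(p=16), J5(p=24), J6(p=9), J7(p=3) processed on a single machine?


LPT: sort by longest processing time first
  J5: p=24
  J4: p=16
  J2: p=13
  J3: p=11
  J6: p=9
  J1: p=4
  J7: p=3
Order: J5 → J4 → J2 → J3 → J6 → J1 → J7


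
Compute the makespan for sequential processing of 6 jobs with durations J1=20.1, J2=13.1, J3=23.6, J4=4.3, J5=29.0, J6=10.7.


Sequential makespan: sum all processing times
= 20.1 + 13.1 + 23.6 + 4.3 + 29.0 + 10.7
= 100.8 time units


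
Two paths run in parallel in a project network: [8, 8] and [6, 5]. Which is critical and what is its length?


Path A: 8 + 8 = 16
Path B: 6 + 5 = 11
Critical path = longest = max(16, 11)
= 16 (Path A)


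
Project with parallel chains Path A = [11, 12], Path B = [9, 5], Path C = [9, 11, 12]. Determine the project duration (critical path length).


Path A: 11 + 12 = 23
Path B: 9 + 5 = 14
Path C: 9 + 11 + 12 = 32
Critical path = longest = max(23, 14, 32)
= 32 (Path C)


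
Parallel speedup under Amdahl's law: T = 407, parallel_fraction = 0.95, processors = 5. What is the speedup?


Amdahl's law: T_p = T × ((1-p) + p/N)
= 407 × ((1-0.95) + 0.95/5)
= 407 × (0.05 + 0.1900)
= 407 × 0.2400
= 97.68
Speedup = 407/97.68
= 4.17×


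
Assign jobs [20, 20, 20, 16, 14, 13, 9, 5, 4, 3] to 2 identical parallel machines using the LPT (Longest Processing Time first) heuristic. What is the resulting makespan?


Jobs (LPT sorted): [20, 20, 20, 16, 14, 13, 9, 5, 4, 3]
Machines: 2
  J=20 → Machine 1 (load: 0+20=20)
  J=20 → Machine 2 (load: 0+20=20)
  J=20 → Machine 1 (load: 20+20=40)
  J=16 → Machine 2 (load: 20+16=36)
  J=14 → Machine 2 (load: 36+14=50)
  J=13 → Machine 1 (load: 40+13=53)
  J=9 → Machine 2 (load: 50+9=59)
  J=5 → Machine 1 (load: 53+5=58)
  J=4 → Machine 1 (load: 58+4=62)
  J=3 → Machine 2 (load: 59+3=62)
Machine loads: [62, 62]
Makespan = max = 62 time units


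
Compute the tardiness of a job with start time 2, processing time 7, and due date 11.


Completion = start + processing = 2 + 7 = 9
Tardiness = max(0, C - d) = max(0, 9 - 11)
= max(0, -2)
= 0


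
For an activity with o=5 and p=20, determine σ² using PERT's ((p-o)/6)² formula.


σ² = ((p - o) / 6)² = (p - o)² / 36
= (20 - 5)² / 36
= 15² / 36
= 225 / 36
= 6.2500


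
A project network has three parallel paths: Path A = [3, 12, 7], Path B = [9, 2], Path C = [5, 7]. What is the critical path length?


Path A: 3 + 12 + 7 = 22
Path B: 9 + 2 = 11
Path C: 5 + 7 = 12
Critical path = longest = max(22, 11, 12)
= 22 (Path A)


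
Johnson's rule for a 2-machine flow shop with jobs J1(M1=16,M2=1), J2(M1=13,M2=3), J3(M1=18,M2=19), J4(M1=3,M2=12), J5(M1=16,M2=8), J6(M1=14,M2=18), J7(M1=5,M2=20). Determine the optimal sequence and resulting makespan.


Johnson's rule:
Group 1 (M1≤M2, sort by M1): ['J4', 'J7', 'J6', 'J3']
Group 2 (M1>M2, sort desc M2): ['J5', 'J2', 'J1']
Sequence: J4 → J7 → J6 → J3 → J5 → J2 → J1
Makespan calculation:
  J4: M1 done=3, M2 done=15
  J7: M1 done=8, M2 done=35
  J6: M1 done=22, M2 done=53
  J3: M1 done=40, M2 done=72
  J5: M1 done=56, M2 done=80
  J2: M1 done=69, M2 done=83
  J1: M1 done=85, M2 done=86
= Sequence: J4 → J7 → J6 → J3 → J5 → J2 → J1, Makespan: 86


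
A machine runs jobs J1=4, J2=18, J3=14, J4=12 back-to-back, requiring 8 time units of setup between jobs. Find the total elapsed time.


Makespan = Σ processing + (n-1) × setup
= (4 + 18 + 14 + 12) + (4-1)×8
= 48 + 24
= 72 time units


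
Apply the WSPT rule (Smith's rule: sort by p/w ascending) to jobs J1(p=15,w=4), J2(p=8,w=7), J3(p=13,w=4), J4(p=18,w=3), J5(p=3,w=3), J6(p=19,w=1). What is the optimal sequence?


WSPT (Smith's rule): sort by p/w ascending
  J5: p/w = 3/3 = 1.000
  J2: p/w = 8/7 = 1.143
  J3: p/w = 13/4 = 3.250
  J1: p/w = 15/4 = 3.750
  J4: p/w = 18/3 = 6.000
  J6: p/w = 19/1 = 19.000
Order: J5 → J2 → J3 → J1 → J4 → J6


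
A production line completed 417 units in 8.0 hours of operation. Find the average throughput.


Throughput = units / time
= 417 / 8.0
= 52.1 units/hour


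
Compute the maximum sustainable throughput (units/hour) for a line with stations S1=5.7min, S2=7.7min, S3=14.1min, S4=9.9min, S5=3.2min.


Bottleneck = longest station time
Station times: [5.7, 7.7, 14.1, 9.9, 3.2]
Max = 14.1 min
Rate = 60 / 14.1
= 4.26 units/hour (bottleneck: 14.1min)


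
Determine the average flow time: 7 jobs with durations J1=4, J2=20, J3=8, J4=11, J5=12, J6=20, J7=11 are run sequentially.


Completion times:
  J1: completes at 4
  J2: completes at 24
  J3: completes at 32
  J4: completes at 43
  J5: completes at 55
  J6: completes at 75
  J7: completes at 86
Sum = 319
Average = 319/7
= 45.57


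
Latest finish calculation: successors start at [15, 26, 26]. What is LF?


LF = min of all successor start times
Successors start at: [15, 26, 26]
LF = min(15, 26, 26)
= 15


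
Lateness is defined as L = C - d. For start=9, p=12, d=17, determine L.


Completion = 9 + 12 = 21
Lateness = C - d = 21 - 17
= 4


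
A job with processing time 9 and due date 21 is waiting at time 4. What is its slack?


Slack = due - current_time - processing
= 21 - 4 - 9
= 8


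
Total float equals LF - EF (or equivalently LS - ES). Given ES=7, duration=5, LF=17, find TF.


EF = ES + duration = 7 + 5 = 12
LS = LF - duration = 17 - 5 = 12
Total Float = LF - EF = 17 - 12
(or LS - ES = 12 - 7)
= 5


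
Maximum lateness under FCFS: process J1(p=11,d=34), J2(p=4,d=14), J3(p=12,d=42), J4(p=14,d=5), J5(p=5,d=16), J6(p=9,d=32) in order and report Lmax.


Lateness per job (L = C - d):
  J1: C=11, d=34, L=-23
  J2: C=15, d=14, L=1
  J3: C=27, d=42, L=-15
  J4: C=41, d=5, L=36
  J5: C=46, d=16, L=30
  J6: C=55, d=32, L=23
Lmax = max(-23, 1, -15, 36, 30, 23)
= 36


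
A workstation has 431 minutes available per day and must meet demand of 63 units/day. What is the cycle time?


Cycle time = available time / demand
= 431 / 63
= 6.84 min/unit


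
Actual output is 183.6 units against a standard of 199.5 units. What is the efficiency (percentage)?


Efficiency = (actual / standard) × 100
= (183.6 / 199.5) × 100
= 92.0%


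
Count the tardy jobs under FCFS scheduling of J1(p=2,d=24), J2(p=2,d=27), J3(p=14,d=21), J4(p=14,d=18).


Completion vs due date:
  J1: C=2, d=24 → on time
  J2: C=4, d=27 → on time
  J3: C=18, d=21 → on time
  J4: C=32, d=18 → TARDY
Tardy jobs: J4
Count = 1


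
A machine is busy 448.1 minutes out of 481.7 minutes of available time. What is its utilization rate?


Utilization = busy / total × 100
= 448.1 / 481.7 × 100
= 93.0%


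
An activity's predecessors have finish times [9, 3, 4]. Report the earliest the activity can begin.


ES = max of all predecessor completion times
Predecessors: [9, 3, 4]
ES = max(9, 3, 4)
= 9


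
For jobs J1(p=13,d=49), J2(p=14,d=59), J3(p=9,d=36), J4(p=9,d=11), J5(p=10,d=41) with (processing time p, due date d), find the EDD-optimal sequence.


EDD: sort by earliest due date
  J4: d=11, p=9
  J3: d=36, p=9
  J5: d=41, p=10
  J1: d=49, p=13
  J2: d=59, p=14
Order: J4 → J3 → J5 → J1 → J2


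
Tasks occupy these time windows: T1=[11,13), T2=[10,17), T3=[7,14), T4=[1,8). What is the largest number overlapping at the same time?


Check each time point for overlaps:
  t=11: 3 tasks active (T1, T2, T3)
Max concurrent = 3


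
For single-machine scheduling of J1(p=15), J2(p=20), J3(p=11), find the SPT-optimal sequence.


SPT: sort by shortest processing time
  J3: p=11
  J1: p=15
  J2: p=20
Order: J3 → J1 → J2


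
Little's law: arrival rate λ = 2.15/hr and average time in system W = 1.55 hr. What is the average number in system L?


Little's law: L = λ × W
= 2.15 × 1.55
= 3.33


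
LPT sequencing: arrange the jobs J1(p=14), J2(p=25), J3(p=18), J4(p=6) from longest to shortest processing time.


LPT: sort by longest processing time first
  J2: p=25
  J3: p=18
  J1: p=14
  J4: p=6
Order: J2 → J3 → J1 → J4


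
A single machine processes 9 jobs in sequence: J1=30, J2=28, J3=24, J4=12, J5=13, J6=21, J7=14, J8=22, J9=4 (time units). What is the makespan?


Sequential makespan: sum all processing times
= 30 + 28 + 24 + 12 + 13 + 21 + 14 + 22 + 4
= 168 time units


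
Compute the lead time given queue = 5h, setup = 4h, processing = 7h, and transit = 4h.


Lead time = queue + setup + processing + transit
= 5 + 4 + 7 + 4
= 20 hours


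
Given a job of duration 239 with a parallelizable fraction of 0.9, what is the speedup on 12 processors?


Amdahl's law: T_p = T × ((1-p) + p/N)
= 239 × ((1-0.9) + 0.9/12)
= 239 × (0.10 + 0.0750)
= 239 × 0.1750
= 41.82
Speedup = 239/41.82
= 5.71×


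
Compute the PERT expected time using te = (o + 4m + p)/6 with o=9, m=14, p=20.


te = (o + 4m + p) / 6
= (9 + 4×14 + 20) / 6
= (9 + 56 + 20) / 6
= 85 / 6
= 14.17


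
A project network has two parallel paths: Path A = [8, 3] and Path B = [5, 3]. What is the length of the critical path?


Path A: 8 + 3 = 11
Path B: 5 + 3 = 8
Critical path = longest = max(11, 8)
= 11 (Path A)


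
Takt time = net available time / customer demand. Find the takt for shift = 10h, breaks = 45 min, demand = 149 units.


Available = 10×60 - 45 = 555 min
Takt time = 555 / 149
= 3.72 min/unit


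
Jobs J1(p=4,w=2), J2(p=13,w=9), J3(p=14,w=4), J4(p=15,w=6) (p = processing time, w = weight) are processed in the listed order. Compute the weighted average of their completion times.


Completion times:
  J1: C=4, w×C=2×4=8
  J2: C=17, w×C=9×17=153
  J3: C=31, w×C=4×31=124
  J4: C=46, w×C=6×46=276
Sum w×C = 561
Sum w = 21
Weighted avg = 561/21
= 26.71


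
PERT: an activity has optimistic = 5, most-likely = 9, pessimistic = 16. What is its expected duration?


te = (o + 4m + p) / 6
= (5 + 4×9 + 16) / 6
= (5 + 36 + 16) / 6
= 57 / 6
= 9.50


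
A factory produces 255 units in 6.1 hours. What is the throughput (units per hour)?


Throughput = units / time
= 255 / 6.1
= 41.8 units/hour


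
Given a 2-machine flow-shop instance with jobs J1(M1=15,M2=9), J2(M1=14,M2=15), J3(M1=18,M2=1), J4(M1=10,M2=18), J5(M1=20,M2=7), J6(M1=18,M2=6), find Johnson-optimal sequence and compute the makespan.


Johnson's rule:
Group 1 (M1≤M2, sort by M1): ['J4', 'J2']
Group 2 (M1>M2, sort desc M2): ['J1', 'J5', 'J6', 'J3']
Sequence: J4 → J2 → J1 → J5 → J6 → J3
Makespan calculation:
  J4: M1 done=10, M2 done=28
  J2: M1 done=24, M2 done=43
  J1: M1 done=39, M2 done=52
  J5: M1 done=59, M2 done=66
  J6: M1 done=77, M2 done=83
  J3: M1 done=95, M2 done=96
= Sequence: J4 → J2 → J1 → J5 → J6 → J3, Makespan: 96


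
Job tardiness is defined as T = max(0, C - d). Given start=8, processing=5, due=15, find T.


Completion = start + processing = 8 + 5 = 13
Tardiness = max(0, C - d) = max(0, 13 - 15)
= max(0, -2)
= 0


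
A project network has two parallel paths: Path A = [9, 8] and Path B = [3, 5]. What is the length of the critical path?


Path A: 9 + 8 = 17
Path B: 3 + 5 = 8
Critical path = longest = max(17, 8)
= 17 (Path A)


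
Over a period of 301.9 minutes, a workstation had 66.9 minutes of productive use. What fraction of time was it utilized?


Utilization = busy / total × 100
= 66.9 / 301.9 × 100
= 22.2%


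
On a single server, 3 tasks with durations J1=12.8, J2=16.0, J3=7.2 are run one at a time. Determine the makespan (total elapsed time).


Sequential makespan: sum all processing times
= 12.8 + 16.0 + 7.2
= 36.0 time units


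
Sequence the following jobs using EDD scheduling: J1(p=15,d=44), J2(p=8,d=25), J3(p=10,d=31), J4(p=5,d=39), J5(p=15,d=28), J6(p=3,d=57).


EDD: sort by earliest due date
  J2: d=25, p=8
  J5: d=28, p=15
  J3: d=31, p=10
  J4: d=39, p=5
  J1: d=44, p=15
  J6: d=57, p=3
Order: J2 → J5 → J3 → J4 → J1 → J6


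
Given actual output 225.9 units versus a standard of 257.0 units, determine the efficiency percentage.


Efficiency = (actual / standard) × 100
= (225.9 / 257.0) × 100
= 87.9%


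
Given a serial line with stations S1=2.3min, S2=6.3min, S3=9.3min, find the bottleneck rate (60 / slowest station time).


Bottleneck = longest station time
Station times: [2.3, 6.3, 9.3]
Max = 9.3 min
Rate = 60 / 9.3
= 6.45 units/hour (bottleneck: 9.3min)


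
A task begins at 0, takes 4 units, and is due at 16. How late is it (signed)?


Completion = 0 + 4 = 4
Lateness = C - d = 4 - 16
= -12


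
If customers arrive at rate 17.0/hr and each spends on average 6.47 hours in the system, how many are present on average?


Little's law: L = λ × W
= 17.0 × 6.47
= 109.99


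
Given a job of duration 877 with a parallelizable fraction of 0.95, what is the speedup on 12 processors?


Amdahl's law: T_p = T × ((1-p) + p/N)
= 877 × ((1-0.95) + 0.95/12)
= 877 × (0.05 + 0.0792)
= 877 × 0.1292
= 113.28
Speedup = 877/113.28
= 7.74×


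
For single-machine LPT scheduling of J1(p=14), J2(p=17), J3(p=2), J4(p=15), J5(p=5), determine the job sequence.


LPT: sort by longest processing time first
  J2: p=17
  J4: p=15
  J1: p=14
  J5: p=5
  J3: p=2
Order: J2 → J4 → J1 → J5 → J3


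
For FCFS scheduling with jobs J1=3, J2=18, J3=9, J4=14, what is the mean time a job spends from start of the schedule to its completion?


Completion times:
  J1: completes at 3
  J2: completes at 21
  J3: completes at 30
  J4: completes at 44
Sum = 98
Average = 98/4
= 24.50


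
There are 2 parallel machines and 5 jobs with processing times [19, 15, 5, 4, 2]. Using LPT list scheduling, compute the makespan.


Jobs (LPT sorted): [19, 15, 5, 4, 2]
Machines: 2
  J=19 → Machine 1 (load: 0+19=19)
  J=15 → Machine 2 (load: 0+15=15)
  J=5 → Machine 2 (load: 15+5=20)
  J=4 → Machine 1 (load: 19+4=23)
  J=2 → Machine 2 (load: 20+2=22)
Machine loads: [23, 22]
Makespan = max = 23 time units


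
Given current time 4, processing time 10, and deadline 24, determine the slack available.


Slack = due - current_time - processing
= 24 - 4 - 10
= 10


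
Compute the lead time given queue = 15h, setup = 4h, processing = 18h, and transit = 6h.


Lead time = queue + setup + processing + transit
= 15 + 4 + 18 + 6
= 43 hours


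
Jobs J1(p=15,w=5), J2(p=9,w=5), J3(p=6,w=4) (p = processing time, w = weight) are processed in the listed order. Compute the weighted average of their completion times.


Completion times:
  J1: C=15, w×C=5×15=75
  J2: C=24, w×C=5×24=120
  J3: C=30, w×C=4×30=120
Sum w×C = 315
Sum w = 14
Weighted avg = 315/14
= 22.50


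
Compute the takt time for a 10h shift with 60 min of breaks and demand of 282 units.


Available = 10×60 - 60 = 540 min
Takt time = 540 / 282
= 1.91 min/unit


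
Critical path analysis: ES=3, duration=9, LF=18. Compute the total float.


EF = ES + duration = 3 + 9 = 12
LS = LF - duration = 18 - 9 = 9
Total Float = LF - EF = 18 - 12
(or LS - ES = 9 - 3)
= 6


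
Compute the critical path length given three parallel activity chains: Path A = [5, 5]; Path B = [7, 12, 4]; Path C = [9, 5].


Path A: 5 + 5 = 10
Path B: 7 + 12 + 4 = 23
Path C: 9 + 5 = 14
Critical path = longest = max(10, 23, 14)
= 23 (Path B)


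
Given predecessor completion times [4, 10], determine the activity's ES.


ES = max of all predecessor completion times
Predecessors: [4, 10]
ES = max(4, 10)
= 10


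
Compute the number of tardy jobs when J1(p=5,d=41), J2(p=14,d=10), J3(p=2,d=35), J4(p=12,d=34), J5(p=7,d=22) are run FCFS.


Completion vs due date:
  J1: C=5, d=41 → on time
  J2: C=19, d=10 → TARDY
  J3: C=21, d=35 → on time
  J4: C=33, d=34 → on time
  J5: C=40, d=22 → TARDY
Tardy jobs: J2, J5
Count = 2


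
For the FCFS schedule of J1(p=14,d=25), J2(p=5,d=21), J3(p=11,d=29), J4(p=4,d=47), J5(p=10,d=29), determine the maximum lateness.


Lateness per job (L = C - d):
  J1: C=14, d=25, L=-11
  J2: C=19, d=21, L=-2
  J3: C=30, d=29, L=1
  J4: C=34, d=47, L=-13
  J5: C=44, d=29, L=15
Lmax = max(-11, -2, 1, -13, 15)
= 15


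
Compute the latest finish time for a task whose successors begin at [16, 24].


LF = min of all successor start times
Successors start at: [16, 24]
LF = min(16, 24)
= 16


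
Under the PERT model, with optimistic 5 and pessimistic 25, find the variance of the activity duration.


σ² = ((p - o) / 6)² = (p - o)² / 36
= (25 - 5)² / 36
= 20² / 36
= 400 / 36
= 11.1111


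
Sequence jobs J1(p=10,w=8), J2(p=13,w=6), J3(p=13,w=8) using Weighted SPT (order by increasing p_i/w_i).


WSPT (Smith's rule): sort by p/w ascending
  J1: p/w = 10/8 = 1.250
  J3: p/w = 13/8 = 1.625
  J2: p/w = 13/6 = 2.167
Order: J1 → J3 → J2


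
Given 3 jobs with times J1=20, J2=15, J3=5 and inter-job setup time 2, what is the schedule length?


Makespan = Σ processing + (n-1) × setup
= (20 + 15 + 5) + (3-1)×2
= 40 + 4
= 44 time units


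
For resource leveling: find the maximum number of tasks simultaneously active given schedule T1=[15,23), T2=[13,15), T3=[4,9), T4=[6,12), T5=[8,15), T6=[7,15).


Check each time point for overlaps:
  t=8: 4 tasks active (T3, T4, T5, T6)
Max concurrent = 4


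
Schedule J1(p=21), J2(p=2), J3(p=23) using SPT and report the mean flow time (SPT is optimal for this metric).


SPT order: J2 → J1 → J3
Completion times:
  J2: C=2
  J1: C=23
  J3: C=46
Sum = 71, n = 3
Mean flow = 71/3
= 23.67


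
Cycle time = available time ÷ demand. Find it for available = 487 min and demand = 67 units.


Cycle time = available time / demand
= 487 / 67
= 7.27 min/unit


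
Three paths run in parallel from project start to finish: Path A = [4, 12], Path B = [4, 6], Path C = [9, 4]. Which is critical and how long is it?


Path A: 4 + 12 = 16
Path B: 4 + 6 = 10
Path C: 9 + 4 = 13
Critical path = longest = max(16, 10, 13)
= 16 (Path A)


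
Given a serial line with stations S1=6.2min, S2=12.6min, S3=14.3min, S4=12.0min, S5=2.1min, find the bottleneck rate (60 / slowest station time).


Bottleneck = longest station time
Station times: [6.2, 12.6, 14.3, 12.0, 2.1]
Max = 14.3 min
Rate = 60 / 14.3
= 4.20 units/hour (bottleneck: 14.3min)


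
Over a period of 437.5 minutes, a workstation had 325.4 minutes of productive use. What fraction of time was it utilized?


Utilization = busy / total × 100
= 325.4 / 437.5 × 100
= 74.4%


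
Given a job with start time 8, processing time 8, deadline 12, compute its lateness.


Completion = 8 + 8 = 16
Lateness = C - d = 16 - 12
= 4


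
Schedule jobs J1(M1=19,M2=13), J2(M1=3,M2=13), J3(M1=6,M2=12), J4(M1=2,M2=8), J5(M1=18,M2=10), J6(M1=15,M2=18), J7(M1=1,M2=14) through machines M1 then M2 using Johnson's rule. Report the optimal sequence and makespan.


Johnson's rule:
Group 1 (M1≤M2, sort by M1): ['J7', 'J4', 'J2', 'J3', 'J6']
Group 2 (M1>M2, sort desc M2): ['J1', 'J5']
Sequence: J7 → J4 → J2 → J3 → J6 → J1 → J5
Makespan calculation:
  J7: M1 done=1, M2 done=15
  J4: M1 done=3, M2 done=23
  J2: M1 done=6, M2 done=36
  J3: M1 done=12, M2 done=48
  J6: M1 done=27, M2 done=66
  J1: M1 done=46, M2 done=79
  J5: M1 done=64, M2 done=89
= Sequence: J7 → J4 → J2 → J3 → J6 → J1 → J5, Makespan: 89


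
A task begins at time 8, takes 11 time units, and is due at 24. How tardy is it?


Completion = start + processing = 8 + 11 = 19
Tardiness = max(0, C - d) = max(0, 19 - 24)
= max(0, -5)
= 0


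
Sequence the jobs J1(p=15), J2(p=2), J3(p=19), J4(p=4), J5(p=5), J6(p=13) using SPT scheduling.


SPT: sort by shortest processing time
  J2: p=2
  J4: p=4
  J5: p=5
  J6: p=13
  J1: p=15
  J3: p=19
Order: J2 → J4 → J5 → J6 → J1 → J3


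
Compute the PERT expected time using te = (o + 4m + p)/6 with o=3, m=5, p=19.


te = (o + 4m + p) / 6
= (3 + 4×5 + 19) / 6
= (3 + 20 + 19) / 6
= 42 / 6
= 7.00


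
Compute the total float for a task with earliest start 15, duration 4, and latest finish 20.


EF = ES + duration = 15 + 4 = 19
LS = LF - duration = 20 - 4 = 16
Total Float = LF - EF = 20 - 19
(or LS - ES = 16 - 15)
= 1


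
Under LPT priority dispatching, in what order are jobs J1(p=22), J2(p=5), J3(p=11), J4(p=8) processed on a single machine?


LPT: sort by longest processing time first
  J1: p=22
  J3: p=11
  J4: p=8
  J2: p=5
Order: J1 → J3 → J4 → J2


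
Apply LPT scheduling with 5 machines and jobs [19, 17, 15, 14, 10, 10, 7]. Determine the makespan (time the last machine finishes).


Jobs (LPT sorted): [19, 17, 15, 14, 10, 10, 7]
Machines: 5
  J=19 → Machine 1 (load: 0+19=19)
  J=17 → Machine 2 (load: 0+17=17)
  J=15 → Machine 3 (load: 0+15=15)
  J=14 → Machine 4 (load: 0+14=14)
  J=10 → Machine 5 (load: 0+10=10)
  J=10 → Machine 5 (load: 10+10=20)
  J=7 → Machine 4 (load: 14+7=21)
Machine loads: [19, 17, 15, 21, 20]
Makespan = max = 21 time units
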